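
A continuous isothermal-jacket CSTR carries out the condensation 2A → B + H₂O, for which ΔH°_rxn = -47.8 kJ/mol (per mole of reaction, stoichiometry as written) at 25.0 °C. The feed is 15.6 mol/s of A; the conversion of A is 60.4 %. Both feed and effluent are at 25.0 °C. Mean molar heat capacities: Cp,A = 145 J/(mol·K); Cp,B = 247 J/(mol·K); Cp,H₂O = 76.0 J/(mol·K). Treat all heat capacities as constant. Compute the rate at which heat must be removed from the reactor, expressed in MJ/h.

Q_out = 811 MJ/h

Extent of reaction ξ = 0.604 × 15.6 / 2 = 4.7112 mol/s
Reaction term: ξ·ΔH°_rxn = 4.7112 × -47.8 = -225.2 kJ/s
Q = ΔH = -225.2 kJ/s = -225.2 kW
Heat removed = 810.7 MJ/h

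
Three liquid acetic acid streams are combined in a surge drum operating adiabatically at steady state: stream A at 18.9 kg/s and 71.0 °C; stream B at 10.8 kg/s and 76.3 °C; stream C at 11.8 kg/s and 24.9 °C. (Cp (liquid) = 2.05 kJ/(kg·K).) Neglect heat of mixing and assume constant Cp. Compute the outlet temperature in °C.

T_out = 59.3 °C

No heat crosses the boundary, so H_out = H_in.
Σ ṁᵢCp,ᵢTᵢ = 18.9×2.05×71.0 + 10.8×2.05×76.3 + 11.8×2.05×24.9 = 5042.5
Σ ṁᵢCp,ᵢ = 18.9×2.05 + 10.8×2.05 + 11.8×2.05 = 85.075
T_out = 5042.5 / 85.075 = 59.271 °C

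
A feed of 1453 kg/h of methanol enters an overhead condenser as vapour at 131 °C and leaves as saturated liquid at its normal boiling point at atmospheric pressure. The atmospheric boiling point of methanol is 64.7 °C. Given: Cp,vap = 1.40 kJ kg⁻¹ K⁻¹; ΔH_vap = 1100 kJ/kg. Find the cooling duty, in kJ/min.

Q_c = 28900 kJ/min

vapour 131→64.7 °C: -92.82 kJ/kg
condensation at 64.7 °C: -1100 kJ/kg
Δh = -92.82 + -1100 = -1192.8 kJ/kg
Q = ṁ·Δh = 1453 kg/h × -1192.8 kJ/kg = -1.7332e+06 kJ/h
|Q| = 481.44 kW = 28886 kJ/min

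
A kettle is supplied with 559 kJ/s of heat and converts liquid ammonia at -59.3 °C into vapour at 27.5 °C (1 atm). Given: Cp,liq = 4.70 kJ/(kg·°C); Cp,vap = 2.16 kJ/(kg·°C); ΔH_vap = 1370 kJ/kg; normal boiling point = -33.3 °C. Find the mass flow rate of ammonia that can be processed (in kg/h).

ṁ = 1240 kg/h

Δh = 4.70×(-33.3−-59.3) + 1370 + 2.16×(27.5−-33.3) = 1623.5 kJ/kg
Q = 559 kJ/s = 559 kJ/s = 2.0124e+06 kJ/h
ṁ = Q/Δh = 2.0124e+06 / 1623.5 = 1239.5 kg/h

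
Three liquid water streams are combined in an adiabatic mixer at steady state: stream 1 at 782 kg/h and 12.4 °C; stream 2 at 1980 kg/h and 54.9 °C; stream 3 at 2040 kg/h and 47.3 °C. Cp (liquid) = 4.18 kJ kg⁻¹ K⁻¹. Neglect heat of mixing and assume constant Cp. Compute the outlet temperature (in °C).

T_out = 44.8 °C

No heat crosses the boundary, so H_out = H_in.
Σ ṁᵢCp,ᵢTᵢ = 782×4.18×12.4 + 1980×4.18×54.9 + 2040×4.18×47.3 = 898240
Σ ṁᵢCp,ᵢ = 782×4.18 + 1980×4.18 + 2040×4.18 = 20072
T_out = 898240 / 20072 = 44.75 °C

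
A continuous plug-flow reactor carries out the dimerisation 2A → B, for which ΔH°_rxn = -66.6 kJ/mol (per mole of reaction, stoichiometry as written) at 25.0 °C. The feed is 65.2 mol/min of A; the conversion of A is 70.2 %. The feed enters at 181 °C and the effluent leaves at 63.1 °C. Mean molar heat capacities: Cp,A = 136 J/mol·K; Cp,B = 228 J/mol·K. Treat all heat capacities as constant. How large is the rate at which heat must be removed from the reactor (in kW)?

Extent of reaction ξ = 0.702 × 65.2 / 2 = 22.885 mol/min
Reaction term: ξ·ΔH°_rxn = 22.885 × -66.6 = -1524.2 kJ/min
Sensible, feed 181→25 °C: -1383.3 kJ/min
Outlet flows (mol/min): A 19.43, B 22.885
Sensible, products 25→63.1 °C: 299.48 kJ/min
Q = ΔH = -2608 kJ/min = -43.466 kW
Heat removed = 43.466 kW

Q_out = 43.5 kW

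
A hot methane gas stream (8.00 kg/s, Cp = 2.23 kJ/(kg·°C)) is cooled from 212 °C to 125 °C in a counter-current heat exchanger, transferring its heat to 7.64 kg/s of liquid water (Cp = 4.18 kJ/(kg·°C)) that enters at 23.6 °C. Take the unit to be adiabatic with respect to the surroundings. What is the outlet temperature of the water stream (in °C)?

T_c,out = 72.2 °C

Heat released by hot stream: Q = 8.00 × 2.23 × (212 − 125) = 1552.1 kJ/s
Energy balance on cold side (adiabatic exchanger): Q = ṁ_c·Cp_c·(T_c,out − T_c,in)
T_c,out = 23.6 + 1552.1/(7.64 × 4.18) = 72.201 °C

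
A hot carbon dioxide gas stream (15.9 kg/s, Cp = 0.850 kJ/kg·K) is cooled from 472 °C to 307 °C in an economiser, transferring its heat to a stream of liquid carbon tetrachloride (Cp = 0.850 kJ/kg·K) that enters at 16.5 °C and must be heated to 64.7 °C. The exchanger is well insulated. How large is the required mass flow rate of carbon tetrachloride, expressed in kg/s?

Heat released by hot stream: Q = 15.9 × 0.850 × (472 − 307) = 2230 kJ/s
Energy balance on cold side (adiabatic exchanger): Q = ṁ_c·Cp_c·(T_c,out − T_c,in)
ṁ_c = 2230 / [0.850 × (64.7 − 16.5)] = 54.429 kg/s

ṁ_c = 54.4 kg/s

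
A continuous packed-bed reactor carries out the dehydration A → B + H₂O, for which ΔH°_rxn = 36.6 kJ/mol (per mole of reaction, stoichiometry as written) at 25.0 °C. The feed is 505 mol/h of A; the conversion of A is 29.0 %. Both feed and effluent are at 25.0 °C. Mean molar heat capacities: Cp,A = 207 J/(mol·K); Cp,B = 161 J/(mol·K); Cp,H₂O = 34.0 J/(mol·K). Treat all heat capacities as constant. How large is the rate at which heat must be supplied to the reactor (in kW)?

Extent of reaction ξ = 0.290 × 505 = 146.45 mol/h
Reaction term: ξ·ΔH°_rxn = 146.45 × 36.6 = 5360.1 kJ/h
Q = ΔH = 5360.1 kJ/h = 1.4889 kW
Heat supplied = 1.4889 kW

Q_in = 1.49 kW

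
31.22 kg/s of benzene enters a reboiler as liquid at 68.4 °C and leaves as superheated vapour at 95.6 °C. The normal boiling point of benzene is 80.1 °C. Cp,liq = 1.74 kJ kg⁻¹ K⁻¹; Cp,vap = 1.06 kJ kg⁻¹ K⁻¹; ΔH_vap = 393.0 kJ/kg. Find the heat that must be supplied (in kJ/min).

liquid 68.4→80.1 °C: 20.358 kJ/kg
vaporisation at 80.1 °C: 393 kJ/kg
vapour 80.1→95.6 °C: 16.43 kJ/kg
Δh = 20.358 + 393 + 16.43 = 429.79 kJ/kg
Q = ṁ·Δh = 31.22 kg/s × 429.79 kJ/kg = 13418 kJ/s
|Q| = 13418 kW = 805080 kJ/min

Q = 805000 kJ/min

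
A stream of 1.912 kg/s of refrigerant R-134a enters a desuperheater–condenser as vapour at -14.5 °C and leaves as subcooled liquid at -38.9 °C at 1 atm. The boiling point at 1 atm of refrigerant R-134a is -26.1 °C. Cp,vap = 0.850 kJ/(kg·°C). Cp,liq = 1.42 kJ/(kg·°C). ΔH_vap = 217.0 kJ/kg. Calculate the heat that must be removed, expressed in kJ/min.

vapour -14.5→-26.1 °C: -9.86 kJ/kg
condensation at -26.1 °C: -217 kJ/kg
liquid -26.1→-38.9 °C: -18.176 kJ/kg
Δh = -9.86 + -217 + -18.176 = -245.04 kJ/kg
Q = ṁ·Δh = 1.912 kg/s × -245.04 kJ/kg = -468.51 kJ/s
|Q| = 468.51 kW = 28111 kJ/min

Q_c = 28100 kJ/min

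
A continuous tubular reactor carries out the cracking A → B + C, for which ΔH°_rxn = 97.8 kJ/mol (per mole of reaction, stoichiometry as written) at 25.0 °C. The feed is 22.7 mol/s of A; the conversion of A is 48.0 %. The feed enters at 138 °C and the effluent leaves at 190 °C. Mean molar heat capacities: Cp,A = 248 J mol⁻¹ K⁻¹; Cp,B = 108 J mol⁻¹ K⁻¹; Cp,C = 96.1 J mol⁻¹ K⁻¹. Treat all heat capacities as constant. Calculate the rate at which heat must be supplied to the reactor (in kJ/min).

Q_in = 76800 kJ/min

Extent of reaction ξ = 0.480 × 22.7 = 10.896 mol/s
Reaction term: ξ·ΔH°_rxn = 10.896 × 97.8 = 1065.6 kJ/s
Sensible, feed 138→25 °C: -636.14 kJ/s
Outlet flows (mol/s): A 11.804, B 10.896, C 10.896
Sensible, products 25→190 °C: 849.96 kJ/s
Q = ΔH = 1279.4 kJ/s = 1279.4 kW
Heat supplied = 76767 kJ/min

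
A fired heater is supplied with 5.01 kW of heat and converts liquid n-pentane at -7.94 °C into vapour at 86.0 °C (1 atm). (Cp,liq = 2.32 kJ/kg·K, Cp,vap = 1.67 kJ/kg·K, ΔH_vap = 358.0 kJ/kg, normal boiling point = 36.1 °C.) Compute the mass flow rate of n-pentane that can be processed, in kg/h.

Δh = 2.32×(36.1−-7.94) + 358.0 + 1.67×(86.0−36.1) = 543.51 kJ/kg
Q = 5.01 kW = 5.01 kJ/s = 18036 kJ/h
ṁ = Q/Δh = 18036 / 543.51 = 33.185 kg/h

ṁ = 33.2 kg/h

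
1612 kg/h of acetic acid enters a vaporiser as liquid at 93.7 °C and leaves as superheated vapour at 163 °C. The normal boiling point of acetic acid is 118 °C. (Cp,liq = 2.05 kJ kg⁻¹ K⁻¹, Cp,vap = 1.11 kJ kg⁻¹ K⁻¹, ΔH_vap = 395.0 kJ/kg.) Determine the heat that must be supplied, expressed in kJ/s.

Q = 222 kJ/s

liquid 93.7→118 °C: 49.815 kJ/kg
vaporisation at 118 °C: 395 kJ/kg
vapour 118→163 °C: 49.95 kJ/kg
Δh = 49.815 + 395 + 49.95 = 494.76 kJ/kg
Q = ṁ·Δh = 1612 kg/h × 494.76 kJ/kg = 797560 kJ/h
|Q| = 221.54 kW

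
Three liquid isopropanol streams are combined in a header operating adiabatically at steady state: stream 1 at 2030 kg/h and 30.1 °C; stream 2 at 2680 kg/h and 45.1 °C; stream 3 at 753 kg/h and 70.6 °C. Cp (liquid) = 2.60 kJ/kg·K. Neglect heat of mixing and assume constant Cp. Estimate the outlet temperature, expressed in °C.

Adiabatic, steady state ⇒ Σ ṁᵢCp,ᵢ(T_out − Tᵢ) = 0
Σ ṁᵢCp,ᵢTᵢ = 2030×2.60×30.1 + 2680×2.60×45.1 + 753×2.60×70.6 = 611350
Σ ṁᵢCp,ᵢ = 2030×2.60 + 2680×2.60 + 753×2.60 = 14204
T_out = 611350 / 14204 = 43.041 °C

T_out = 43.0 °C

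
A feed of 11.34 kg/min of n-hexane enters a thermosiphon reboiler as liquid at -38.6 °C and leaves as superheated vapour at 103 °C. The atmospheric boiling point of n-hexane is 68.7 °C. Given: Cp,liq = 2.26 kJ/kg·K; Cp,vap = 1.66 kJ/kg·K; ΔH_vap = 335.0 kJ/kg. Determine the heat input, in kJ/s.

liquid -38.6→68.7 °C: 242.5 kJ/kg
vaporisation at 68.7 °C: 335 kJ/kg
vapour 68.7→103 °C: 56.938 kJ/kg
Δh = 242.5 + 335 + 56.938 = 634.44 kJ/kg
Q = ṁ·Δh = 11.34 kg/min × 634.44 kJ/kg = 7194.5 kJ/min
|Q| = 119.91 kW

Q = 120 kJ/s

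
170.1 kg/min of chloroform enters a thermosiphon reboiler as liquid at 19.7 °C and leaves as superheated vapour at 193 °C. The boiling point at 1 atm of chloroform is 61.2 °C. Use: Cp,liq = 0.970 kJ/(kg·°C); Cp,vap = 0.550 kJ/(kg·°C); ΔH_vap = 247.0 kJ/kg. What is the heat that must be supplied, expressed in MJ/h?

liquid 19.7→61.2 °C: 40.255 kJ/kg
vaporisation at 61.2 °C: 247 kJ/kg
vapour 61.2→193 °C: 72.49 kJ/kg
Δh = 40.255 + 247 + 72.49 = 359.75 kJ/kg
Q = ṁ·Δh = 170.1 kg/min × 359.75 kJ/kg = 61193 kJ/min
|Q| = 1019.9 kW = 3671.6 MJ/h

Q = 3670 MJ/h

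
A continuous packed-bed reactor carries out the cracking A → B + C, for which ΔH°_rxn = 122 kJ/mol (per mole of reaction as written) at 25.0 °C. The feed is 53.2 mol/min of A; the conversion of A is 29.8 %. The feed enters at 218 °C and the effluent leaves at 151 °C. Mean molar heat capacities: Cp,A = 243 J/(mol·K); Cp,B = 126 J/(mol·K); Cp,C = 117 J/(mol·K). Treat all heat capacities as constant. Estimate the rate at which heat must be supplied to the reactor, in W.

Extent of reaction ξ = 0.298 × 53.2 = 15.854 mol/min
Reaction term: ξ·ΔH°_rxn = 15.854 × 122 = 1934.1 kJ/min
Sensible, feed 218→25 °C: -2495 kJ/min
Outlet flows (mol/min): A 37.346, B 15.854, C 15.854
Sensible, products 25→151 °C: 1628.9 kJ/min
Q = ΔH = 1068 kJ/min = 17.8 kW
Heat supplied = 17800 W

Q_in = 17800 W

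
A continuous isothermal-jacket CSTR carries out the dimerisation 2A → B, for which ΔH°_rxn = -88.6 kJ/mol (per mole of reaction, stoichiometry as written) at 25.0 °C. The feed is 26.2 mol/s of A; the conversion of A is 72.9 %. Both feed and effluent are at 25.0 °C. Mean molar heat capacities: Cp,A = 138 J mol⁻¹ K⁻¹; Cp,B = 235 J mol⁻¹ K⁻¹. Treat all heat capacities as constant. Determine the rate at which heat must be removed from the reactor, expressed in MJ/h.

Extent of reaction ξ = 0.729 × 26.2 / 2 = 9.5499 mol/s
Reaction term: ξ·ΔH°_rxn = 9.5499 × -88.6 = -846.12 kJ/s
Q = ΔH = -846.12 kJ/s = -846.12 kW
Heat removed = 3046 MJ/h

Q_out = 3050 MJ/h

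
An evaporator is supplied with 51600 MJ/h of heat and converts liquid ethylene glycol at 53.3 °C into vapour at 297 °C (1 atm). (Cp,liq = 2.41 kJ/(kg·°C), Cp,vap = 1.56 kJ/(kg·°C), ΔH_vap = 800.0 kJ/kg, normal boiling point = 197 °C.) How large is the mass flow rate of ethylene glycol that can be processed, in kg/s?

Δh = 2.41×(197−53.3) + 800.0 + 1.56×(297−197) = 1302.3 kJ/kg
Q = 51600 MJ/h = 14333 kJ/s = 14333 kJ/s
ṁ = Q/Δh = 14333 / 1302.3 = 11.006 kg/s

ṁ = 11.0 kg/s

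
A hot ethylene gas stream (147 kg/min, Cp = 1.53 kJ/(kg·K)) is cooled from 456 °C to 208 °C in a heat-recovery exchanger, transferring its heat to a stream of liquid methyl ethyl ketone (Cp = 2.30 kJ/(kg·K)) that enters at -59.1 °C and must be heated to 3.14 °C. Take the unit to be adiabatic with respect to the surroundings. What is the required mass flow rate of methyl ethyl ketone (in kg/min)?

ṁ_c = 390 kg/min

Heat released by hot stream: Q = 147 × 1.53 × (456 − 208) = 55778 kJ/min
Energy balance on cold side (adiabatic exchanger): Q = ṁ_c·Cp_c·(T_c,out − T_c,in)
ṁ_c = 55778 / [2.30 × (3.14 − -59.1)] = 389.64 kg/min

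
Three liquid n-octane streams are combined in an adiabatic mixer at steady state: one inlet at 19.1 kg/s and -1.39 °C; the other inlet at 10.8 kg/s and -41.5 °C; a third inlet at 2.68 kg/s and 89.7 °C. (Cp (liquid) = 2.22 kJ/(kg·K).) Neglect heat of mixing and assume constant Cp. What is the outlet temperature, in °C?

T_out = -7.19 °C

Adiabatic, steady state ⇒ Σ ṁᵢCp,ᵢ(T_out − Tᵢ) = 0
Σ ṁᵢCp,ᵢTᵢ = 19.1×2.22×-1.39 + 10.8×2.22×-41.5 + 2.68×2.22×89.7 = -520.26
Σ ṁᵢCp,ᵢ = 19.1×2.22 + 10.8×2.22 + 2.68×2.22 = 72.328
T_out = -520.26 / 72.328 = -7.1932 °C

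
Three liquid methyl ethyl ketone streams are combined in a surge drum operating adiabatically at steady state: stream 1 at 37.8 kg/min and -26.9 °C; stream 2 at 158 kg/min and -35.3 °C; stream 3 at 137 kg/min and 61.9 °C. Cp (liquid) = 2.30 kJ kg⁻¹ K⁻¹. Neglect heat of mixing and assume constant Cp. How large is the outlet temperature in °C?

Adiabatic, steady state ⇒ Σ ṁᵢCp,ᵢ(T_out − Tᵢ) = 0
Σ ṁᵢCp,ᵢTᵢ = 37.8×2.30×-26.9 + 158×2.30×-35.3 + 137×2.30×61.9 = 4338
Σ ṁᵢCp,ᵢ = 37.8×2.30 + 158×2.30 + 137×2.30 = 765.44
T_out = 4338 / 765.44 = 5.6673 °C

T_out = 5.67 °C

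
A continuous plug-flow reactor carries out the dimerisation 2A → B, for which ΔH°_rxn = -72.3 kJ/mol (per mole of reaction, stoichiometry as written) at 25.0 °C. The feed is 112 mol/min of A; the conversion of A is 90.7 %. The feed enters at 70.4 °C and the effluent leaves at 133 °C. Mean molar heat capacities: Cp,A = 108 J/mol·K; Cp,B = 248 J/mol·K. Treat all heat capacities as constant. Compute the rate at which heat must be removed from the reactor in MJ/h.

Extent of reaction ξ = 0.907 × 112 / 2 = 50.792 mol/min
Reaction term: ξ·ΔH°_rxn = 50.792 × -72.3 = -3672.3 kJ/min
Sensible, feed 70.4→25 °C: -549.16 kJ/min
Outlet flows (mol/min): A 10.416, B 50.792
Sensible, products 25→133 °C: 1481.9 kJ/min
Q = ΔH = -2739.5 kJ/min = -45.659 kW
Heat removed = 164.37 MJ/h

Q_out = 164 MJ/h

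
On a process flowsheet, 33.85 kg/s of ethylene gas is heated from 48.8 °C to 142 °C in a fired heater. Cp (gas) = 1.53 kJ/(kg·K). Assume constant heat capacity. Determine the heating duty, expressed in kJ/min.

Q = ṁ·Cp·ΔT = 33.85 × 1.53 × (142 − 48.8) = 4826.9 kJ/s
Heating duty = 289610 kJ/min

Q = 290000 kJ/min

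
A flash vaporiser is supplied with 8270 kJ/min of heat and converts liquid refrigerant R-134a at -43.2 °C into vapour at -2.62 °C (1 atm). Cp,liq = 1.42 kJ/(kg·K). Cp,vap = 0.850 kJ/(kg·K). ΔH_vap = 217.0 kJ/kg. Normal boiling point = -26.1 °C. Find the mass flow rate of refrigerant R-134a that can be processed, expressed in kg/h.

Δh = 1.42×(-26.1−-43.2) + 217.0 + 0.850×(-2.62−-26.1) = 261.24 kJ/kg
Q = 8270 kJ/min = 137.83 kJ/s = 496200 kJ/h
ṁ = Q/Δh = 496200 / 261.24 = 1899.4 kg/h

ṁ = 1900 kg/h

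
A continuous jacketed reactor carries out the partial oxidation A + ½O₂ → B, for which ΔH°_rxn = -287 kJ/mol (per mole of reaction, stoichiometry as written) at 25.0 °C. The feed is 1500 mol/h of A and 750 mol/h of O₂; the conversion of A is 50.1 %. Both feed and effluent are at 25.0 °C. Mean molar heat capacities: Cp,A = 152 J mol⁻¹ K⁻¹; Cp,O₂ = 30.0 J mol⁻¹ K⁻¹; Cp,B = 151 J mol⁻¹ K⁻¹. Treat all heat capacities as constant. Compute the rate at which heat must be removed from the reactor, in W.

Extent of reaction ξ = 0.501 × 1500 = 751.5 mol/h
Reaction term: ξ·ΔH°_rxn = 751.5 × -287 = -215680 kJ/h
Q = ΔH = -215680 kJ/h = -59.911 kW
Heat removed = 59911 W

Q_out = 59900 W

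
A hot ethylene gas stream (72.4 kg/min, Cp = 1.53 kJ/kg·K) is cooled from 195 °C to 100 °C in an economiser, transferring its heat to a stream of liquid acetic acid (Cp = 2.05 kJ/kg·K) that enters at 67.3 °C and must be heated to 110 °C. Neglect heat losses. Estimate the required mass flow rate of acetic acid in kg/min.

ṁ_c = 120 kg/min

Heat released by hot stream: Q = 72.4 × 1.53 × (195 − 100) = 10523 kJ/min
Energy balance on cold side (adiabatic exchanger): Q = ṁ_c·Cp_c·(T_c,out − T_c,in)
ṁ_c = 10523 / [2.05 × (110 − 67.3)] = 120.22 kg/min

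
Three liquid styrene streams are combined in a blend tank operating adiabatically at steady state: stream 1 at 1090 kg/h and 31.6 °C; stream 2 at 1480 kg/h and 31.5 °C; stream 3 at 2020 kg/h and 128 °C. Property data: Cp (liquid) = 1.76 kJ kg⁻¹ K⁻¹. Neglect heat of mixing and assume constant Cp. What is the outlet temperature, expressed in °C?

Energy balance with Q = 0: Σ ṁᵢCp,ᵢ(T_out − Tᵢ) = 0
Σ ṁᵢCp,ᵢTᵢ = 1090×1.76×31.6 + 1480×1.76×31.5 + 2020×1.76×128 = 597740
Σ ṁᵢCp,ᵢ = 1090×1.76 + 1480×1.76 + 2020×1.76 = 8078.4
T_out = 597740 / 8078.4 = 73.992 °C

T_out = 74.0 °C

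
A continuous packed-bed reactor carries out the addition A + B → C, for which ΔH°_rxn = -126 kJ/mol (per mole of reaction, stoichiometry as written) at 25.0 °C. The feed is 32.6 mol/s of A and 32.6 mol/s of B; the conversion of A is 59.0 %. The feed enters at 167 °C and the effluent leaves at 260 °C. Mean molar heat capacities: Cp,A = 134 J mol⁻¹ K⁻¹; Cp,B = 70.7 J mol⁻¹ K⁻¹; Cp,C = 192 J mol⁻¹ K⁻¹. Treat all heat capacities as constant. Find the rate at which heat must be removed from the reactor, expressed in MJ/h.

Q_out = 6700 MJ/h

Extent of reaction ξ = 0.590 × 32.6 = 19.234 mol/s
Reaction term: ξ·ΔH°_rxn = 19.234 × -126 = -2423.5 kJ/s
Sensible, feed 167→25 °C: -947.6 kJ/s
Outlet flows (mol/s): A 13.366, B 13.366, C 19.234
Sensible, products 25→260 °C: 1510.8 kJ/s
Q = ΔH = -1860.3 kJ/s = -1860.3 kW
Heat removed = 6697 MJ/h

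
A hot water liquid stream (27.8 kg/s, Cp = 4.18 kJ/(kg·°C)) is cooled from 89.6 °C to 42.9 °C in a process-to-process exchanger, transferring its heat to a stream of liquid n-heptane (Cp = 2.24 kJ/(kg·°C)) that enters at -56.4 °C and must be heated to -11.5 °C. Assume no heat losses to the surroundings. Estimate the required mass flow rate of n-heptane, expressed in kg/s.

Heat released by hot stream: Q = 27.8 × 4.18 × (89.6 − 42.9) = 5426.7 kJ/s
Energy balance on cold side (adiabatic exchanger): Q = ṁ_c·Cp_c·(T_c,out − T_c,in)
ṁ_c = 5426.7 / [2.24 × (-11.5 − -56.4)] = 53.956 kg/s

ṁ_c = 54.0 kg/s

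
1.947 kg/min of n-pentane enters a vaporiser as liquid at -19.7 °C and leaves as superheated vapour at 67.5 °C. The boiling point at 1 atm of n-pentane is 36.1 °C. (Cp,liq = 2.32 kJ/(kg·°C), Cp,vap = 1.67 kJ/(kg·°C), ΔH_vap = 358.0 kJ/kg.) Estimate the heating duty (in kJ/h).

Q = 63100 kJ/h

liquid -19.7→36.1 °C: 129.46 kJ/kg
vaporisation at 36.1 °C: 358 kJ/kg
vapour 36.1→67.5 °C: 52.438 kJ/kg
Δh = 129.46 + 358 + 52.438 = 539.89 kJ/kg
Q = ṁ·Δh = 1.947 kg/min × 539.89 kJ/kg = 1051.2 kJ/min
|Q| = 17.52 kW = 63070 kJ/h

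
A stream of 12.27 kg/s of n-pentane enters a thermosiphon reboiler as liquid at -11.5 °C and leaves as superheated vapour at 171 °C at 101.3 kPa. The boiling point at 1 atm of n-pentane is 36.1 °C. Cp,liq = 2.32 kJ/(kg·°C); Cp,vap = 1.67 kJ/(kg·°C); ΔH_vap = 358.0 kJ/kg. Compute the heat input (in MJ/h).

liquid -11.5→36.1 °C: 110.43 kJ/kg
vaporisation at 36.1 °C: 358 kJ/kg
vapour 36.1→171 °C: 225.28 kJ/kg
Δh = 110.43 + 358 + 225.28 = 693.72 kJ/kg
Q = ṁ·Δh = 12.27 kg/s × 693.72 kJ/kg = 8511.9 kJ/s
|Q| = 8511.9 kW = 30643 MJ/h

Q = 30600 MJ/h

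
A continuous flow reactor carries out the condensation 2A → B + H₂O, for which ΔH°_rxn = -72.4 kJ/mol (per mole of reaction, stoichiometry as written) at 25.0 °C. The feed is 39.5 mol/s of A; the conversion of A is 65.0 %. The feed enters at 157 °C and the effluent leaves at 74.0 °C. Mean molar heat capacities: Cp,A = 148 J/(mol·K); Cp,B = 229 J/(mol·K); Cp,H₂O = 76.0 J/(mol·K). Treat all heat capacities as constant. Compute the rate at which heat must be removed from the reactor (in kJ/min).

Q_out = 84500 kJ/min

Extent of reaction ξ = 0.650 × 39.5 / 2 = 12.838 mol/s
Reaction term: ξ·ΔH°_rxn = 12.838 × -72.4 = -929.44 kJ/s
Sensible, feed 157→25 °C: -771.67 kJ/s
Outlet flows (mol/s): A 13.825, B 12.838, H₂O 12.838
Sensible, products 25→74.0 °C: 292.12 kJ/s
Q = ΔH = -1409 kJ/s = -1409 kW
Heat removed = 84539 kJ/min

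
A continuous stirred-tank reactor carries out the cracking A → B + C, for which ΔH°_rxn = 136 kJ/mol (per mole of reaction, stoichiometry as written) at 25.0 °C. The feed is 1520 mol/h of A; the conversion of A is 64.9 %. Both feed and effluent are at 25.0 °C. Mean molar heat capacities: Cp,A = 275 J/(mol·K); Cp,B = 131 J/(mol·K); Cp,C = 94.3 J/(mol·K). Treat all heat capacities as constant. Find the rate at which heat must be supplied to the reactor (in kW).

Extent of reaction ξ = 0.649 × 1520 = 986.48 mol/h
Reaction term: ξ·ΔH°_rxn = 986.48 × 136 = 134160 kJ/h
Q = ΔH = 134160 kJ/h = 37.267 kW
Heat supplied = 37.267 kW

Q_in = 37.3 kW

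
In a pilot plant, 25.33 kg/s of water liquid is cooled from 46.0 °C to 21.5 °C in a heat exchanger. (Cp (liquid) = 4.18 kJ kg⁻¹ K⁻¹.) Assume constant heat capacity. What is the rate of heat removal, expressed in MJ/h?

Q = ṁ·Cp·ΔT = 25.33 × 4.18 × (21.5 − 46.0) = -2594 kJ/s
Cooling duty = 9338.6 MJ/h

Q_c = 9340 MJ/h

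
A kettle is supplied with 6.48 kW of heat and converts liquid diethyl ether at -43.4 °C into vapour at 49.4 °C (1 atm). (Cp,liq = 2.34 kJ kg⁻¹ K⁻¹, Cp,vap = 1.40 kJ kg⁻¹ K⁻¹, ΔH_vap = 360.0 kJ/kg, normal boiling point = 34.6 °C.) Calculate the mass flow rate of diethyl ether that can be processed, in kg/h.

Δh = 2.34×(34.6−-43.4) + 360.0 + 1.40×(49.4−34.6) = 563.24 kJ/kg
Q = 6.48 kW = 6.48 kJ/s = 23328 kJ/h
ṁ = Q/Δh = 23328 / 563.24 = 41.418 kg/h

ṁ = 41.4 kg/h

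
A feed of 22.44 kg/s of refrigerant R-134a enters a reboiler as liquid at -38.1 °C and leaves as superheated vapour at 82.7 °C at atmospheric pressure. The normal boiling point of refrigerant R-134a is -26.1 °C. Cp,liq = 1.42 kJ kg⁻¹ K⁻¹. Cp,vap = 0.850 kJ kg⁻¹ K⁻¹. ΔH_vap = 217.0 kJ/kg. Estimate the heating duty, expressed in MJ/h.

Q = 26400 MJ/h

liquid -38.1→-26.1 °C: 17.04 kJ/kg
vaporisation at -26.1 °C: 217 kJ/kg
vapour -26.1→82.7 °C: 92.48 kJ/kg
Δh = 17.04 + 217 + 92.48 = 326.52 kJ/kg
Q = ṁ·Δh = 22.44 kg/s × 326.52 kJ/kg = 7327.1 kJ/s
|Q| = 7327.1 kW = 26378 MJ/h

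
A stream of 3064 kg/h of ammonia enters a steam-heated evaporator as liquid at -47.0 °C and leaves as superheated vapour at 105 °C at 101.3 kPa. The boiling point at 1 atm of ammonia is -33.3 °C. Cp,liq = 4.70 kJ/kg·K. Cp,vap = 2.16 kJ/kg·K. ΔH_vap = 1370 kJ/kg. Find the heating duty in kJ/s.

Q = 1480 kJ/s

liquid -47.0→-33.3 °C: 64.39 kJ/kg
vaporisation at -33.3 °C: 1370 kJ/kg
vapour -33.3→105 °C: 298.73 kJ/kg
Δh = 64.39 + 1370 + 298.73 = 1733.1 kJ/kg
Q = ṁ·Δh = 3064 kg/h × 1733.1 kJ/kg = 5.3103e+06 kJ/h
|Q| = 1475.1 kW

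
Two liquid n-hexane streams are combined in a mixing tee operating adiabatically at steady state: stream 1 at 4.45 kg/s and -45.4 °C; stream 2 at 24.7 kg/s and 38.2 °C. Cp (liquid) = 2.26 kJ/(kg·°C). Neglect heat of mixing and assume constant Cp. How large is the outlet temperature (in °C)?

T_out = 25.4 °C

Energy balance with Q = 0: Σ ṁᵢCp,ᵢ(T_out − Tᵢ) = 0
Σ ṁᵢCp,ᵢTᵢ = 4.45×2.26×-45.4 + 24.7×2.26×38.2 = 1675.8
Σ ṁᵢCp,ᵢ = 4.45×2.26 + 24.7×2.26 = 65.879
T_out = 1675.8 / 65.879 = 25.438 °C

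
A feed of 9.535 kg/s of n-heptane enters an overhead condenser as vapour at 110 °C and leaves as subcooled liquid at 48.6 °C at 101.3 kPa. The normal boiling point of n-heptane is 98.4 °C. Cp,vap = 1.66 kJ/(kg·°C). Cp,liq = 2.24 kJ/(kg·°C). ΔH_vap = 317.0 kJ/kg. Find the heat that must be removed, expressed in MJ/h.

vapour 110→98.4 °C: -19.256 kJ/kg
condensation at 98.4 °C: -317 kJ/kg
liquid 98.4→48.6 °C: -111.55 kJ/kg
Δh = -19.256 + -317 + -111.55 = -447.81 kJ/kg
Q = ṁ·Δh = 9.535 kg/s × -447.81 kJ/kg = -4269.8 kJ/s
|Q| = 4269.8 kW = 15371 MJ/h

Q_c = 15400 MJ/h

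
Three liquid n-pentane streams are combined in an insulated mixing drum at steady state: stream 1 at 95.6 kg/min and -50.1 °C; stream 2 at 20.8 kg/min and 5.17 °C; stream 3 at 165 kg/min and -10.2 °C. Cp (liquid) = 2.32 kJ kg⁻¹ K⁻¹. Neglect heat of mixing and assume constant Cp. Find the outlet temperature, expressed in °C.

Adiabatic, steady state ⇒ Σ ṁᵢCp,ᵢ(T_out − Tᵢ) = 0
T_out = Σ ṁᵢCp,ᵢTᵢ / Σ ṁᵢCp,ᵢ
      = -14767 / 652.85 = -22.619 °C

T_out = -22.6 °C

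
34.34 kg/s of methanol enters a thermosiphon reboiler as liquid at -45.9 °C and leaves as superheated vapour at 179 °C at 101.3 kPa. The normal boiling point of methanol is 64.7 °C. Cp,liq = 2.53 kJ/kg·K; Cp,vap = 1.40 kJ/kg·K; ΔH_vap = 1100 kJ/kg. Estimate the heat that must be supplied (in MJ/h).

Q = 190000 MJ/h

liquid -45.9→64.7 °C: 279.82 kJ/kg
vaporisation at 64.7 °C: 1100 kJ/kg
vapour 64.7→179 °C: 160.02 kJ/kg
Δh = 279.82 + 1100 + 160.02 = 1539.8 kJ/kg
Q = ṁ·Δh = 34.34 kg/s × 1539.8 kJ/kg = 52878 kJ/s
|Q| = 52878 kW = 190360 MJ/h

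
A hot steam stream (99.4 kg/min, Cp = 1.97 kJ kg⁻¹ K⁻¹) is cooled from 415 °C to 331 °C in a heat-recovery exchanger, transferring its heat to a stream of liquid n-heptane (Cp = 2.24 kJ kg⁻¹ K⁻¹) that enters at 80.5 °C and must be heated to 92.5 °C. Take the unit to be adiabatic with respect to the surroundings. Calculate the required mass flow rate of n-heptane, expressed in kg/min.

ṁ_c = 612 kg/min

Heat released by hot stream: Q = 99.4 × 1.97 × (415 − 331) = 16449 kJ/min
Energy balance on cold side (adiabatic exchanger): Q = ṁ_c·Cp_c·(T_c,out − T_c,in)
ṁ_c = 16449 / [2.24 × (92.5 − 80.5)] = 611.93 kg/min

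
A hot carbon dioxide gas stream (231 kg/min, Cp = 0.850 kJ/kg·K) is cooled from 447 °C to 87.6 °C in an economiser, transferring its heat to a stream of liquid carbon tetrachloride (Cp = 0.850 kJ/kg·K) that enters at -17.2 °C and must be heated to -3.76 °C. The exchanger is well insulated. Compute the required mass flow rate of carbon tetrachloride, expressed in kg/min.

ṁ_c = 6180 kg/min

Heat released by hot stream: Q = 231 × 0.850 × (447 − 87.6) = 70568 kJ/min
Energy balance on cold side (adiabatic exchanger): Q = ṁ_c·Cp_c·(T_c,out − T_c,in)
ṁ_c = 70568 / [0.850 × (-3.76 − -17.2)] = 6177.2 kg/min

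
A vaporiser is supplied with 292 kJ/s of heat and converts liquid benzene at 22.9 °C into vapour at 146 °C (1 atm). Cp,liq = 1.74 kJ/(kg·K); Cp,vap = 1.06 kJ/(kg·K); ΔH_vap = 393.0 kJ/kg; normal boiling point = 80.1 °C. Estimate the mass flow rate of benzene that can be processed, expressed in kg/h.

Δh = 1.74×(80.1−22.9) + 393.0 + 1.06×(146−80.1) = 562.38 kJ/kg
Q = 292 kJ/s = 292 kJ/s = 1.0512e+06 kJ/h
ṁ = Q/Δh = 1.0512e+06 / 562.38 = 1869.2 kg/h

ṁ = 1870 kg/h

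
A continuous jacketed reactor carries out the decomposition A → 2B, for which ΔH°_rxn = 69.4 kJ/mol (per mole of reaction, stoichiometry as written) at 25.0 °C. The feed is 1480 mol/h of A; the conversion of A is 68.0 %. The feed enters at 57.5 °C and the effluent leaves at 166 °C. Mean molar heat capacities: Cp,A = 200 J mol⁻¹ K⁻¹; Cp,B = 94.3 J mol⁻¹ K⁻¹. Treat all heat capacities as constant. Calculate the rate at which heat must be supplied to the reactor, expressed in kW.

Q_in = 27.9 kW

Extent of reaction ξ = 0.680 × 1480 = 1006.4 mol/h
Reaction term: ξ·ΔH°_rxn = 1006.4 × 69.4 = 69844 kJ/h
Sensible, feed 57.5→25 °C: -9620 kJ/h
Outlet flows (mol/h): A 473.6, B 2012.8
Sensible, products 25→166 °C: 40118 kJ/h
Q = ΔH = 100340 kJ/h = 27.873 kW
Heat supplied = 27.873 kW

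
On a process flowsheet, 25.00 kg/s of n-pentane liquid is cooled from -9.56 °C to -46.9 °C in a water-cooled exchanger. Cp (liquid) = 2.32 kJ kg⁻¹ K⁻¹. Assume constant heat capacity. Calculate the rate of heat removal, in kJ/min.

Q_c = 130000 kJ/min

Q = ṁ·Cp·ΔT = 25.00 × 2.32 × (-46.9 − -9.56) = -2165.7 kJ/s
Cooling duty = 129940 kJ/min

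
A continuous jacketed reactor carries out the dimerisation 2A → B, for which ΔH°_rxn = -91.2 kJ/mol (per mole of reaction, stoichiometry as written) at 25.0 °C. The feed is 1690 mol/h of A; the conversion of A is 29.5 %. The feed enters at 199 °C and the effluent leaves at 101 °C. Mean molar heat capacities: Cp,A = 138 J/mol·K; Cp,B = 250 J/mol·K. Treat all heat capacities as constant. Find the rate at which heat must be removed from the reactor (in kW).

Q_out = 12.8 kW

Extent of reaction ξ = 0.295 × 1690 / 2 = 249.27 mol/h
Reaction term: ξ·ΔH°_rxn = 249.27 × -91.2 = -22734 kJ/h
Sensible, feed 199→25 °C: -40580 kJ/h
Outlet flows (mol/h): A 1191.5, B 249.27
Sensible, products 25→101 °C: 17232 kJ/h
Q = ΔH = -46082 kJ/h = -12.801 kW
Heat removed = 12.801 kW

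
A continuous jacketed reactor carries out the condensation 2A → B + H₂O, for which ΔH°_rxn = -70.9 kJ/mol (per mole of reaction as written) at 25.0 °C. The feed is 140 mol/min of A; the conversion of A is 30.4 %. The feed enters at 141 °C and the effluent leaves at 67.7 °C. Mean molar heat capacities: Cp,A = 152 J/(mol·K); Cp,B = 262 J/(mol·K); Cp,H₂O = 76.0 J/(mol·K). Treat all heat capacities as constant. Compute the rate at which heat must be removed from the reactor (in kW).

Extent of reaction ξ = 0.304 × 140 / 2 = 21.28 mol/min
Reaction term: ξ·ΔH°_rxn = 21.28 × -70.9 = -1508.8 kJ/min
Sensible, feed 141→25 °C: -2468.5 kJ/min
Outlet flows (mol/min): A 97.44, B 21.28, H₂O 21.28
Sensible, products 25→67.7 °C: 939.55 kJ/min
Q = ΔH = -3037.7 kJ/min = -50.628 kW
Heat removed = 50.628 kW

Q_out = 50.6 kW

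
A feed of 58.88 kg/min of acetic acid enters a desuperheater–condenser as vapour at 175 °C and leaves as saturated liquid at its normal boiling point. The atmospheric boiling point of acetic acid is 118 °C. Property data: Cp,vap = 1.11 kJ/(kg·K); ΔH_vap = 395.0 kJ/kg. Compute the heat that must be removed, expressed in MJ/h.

vapour 175→118 °C: -63.27 kJ/kg
condensation at 118 °C: -395 kJ/kg
Δh = -63.27 + -395 = -458.27 kJ/kg
Q = ṁ·Δh = 58.88 kg/min × -458.27 kJ/kg = -26983 kJ/min
|Q| = 449.72 kW = 1619 MJ/h

Q_c = 1620 MJ/h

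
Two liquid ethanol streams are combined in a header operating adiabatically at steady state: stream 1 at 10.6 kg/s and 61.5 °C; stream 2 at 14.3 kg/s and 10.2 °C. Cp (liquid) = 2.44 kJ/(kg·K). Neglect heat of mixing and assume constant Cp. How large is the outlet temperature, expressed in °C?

Energy balance with Q = 0: Σ ṁᵢCp,ᵢ(T_out − Tᵢ) = 0
T_out = Σ ṁᵢCp,ᵢTᵢ / Σ ṁᵢCp,ᵢ
      = 1946.5 / 60.756 = 32.039 °C

T_out = 32.0 °C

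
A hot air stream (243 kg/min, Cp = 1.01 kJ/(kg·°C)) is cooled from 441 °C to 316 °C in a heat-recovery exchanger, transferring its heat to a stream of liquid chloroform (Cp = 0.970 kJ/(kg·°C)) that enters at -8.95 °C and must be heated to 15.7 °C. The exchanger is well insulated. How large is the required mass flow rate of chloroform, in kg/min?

ṁ_c = 1280 kg/min

Heat released by hot stream: Q = 243 × 1.01 × (441 − 316) = 30679 kJ/min
Energy balance on cold side (adiabatic exchanger): Q = ṁ_c·Cp_c·(T_c,out − T_c,in)
ṁ_c = 30679 / [0.970 × (15.7 − -8.95)] = 1283.1 kg/min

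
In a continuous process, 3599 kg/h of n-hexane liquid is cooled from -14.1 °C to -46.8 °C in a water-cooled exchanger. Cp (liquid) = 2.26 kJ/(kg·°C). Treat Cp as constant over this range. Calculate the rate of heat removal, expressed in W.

Q_c = 73900 W

Q = ṁ·Cp·ΔT = 3599 × 2.26 × (-46.8 − -14.1) = -265970 kJ/h
Converting: 265970 / 3600 s = 73.881 kW
Cooling duty = 73881 W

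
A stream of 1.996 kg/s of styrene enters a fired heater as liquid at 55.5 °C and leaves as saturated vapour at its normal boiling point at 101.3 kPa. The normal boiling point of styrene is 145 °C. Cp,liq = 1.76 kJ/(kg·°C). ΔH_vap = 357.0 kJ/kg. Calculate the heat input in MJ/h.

Q = 3700 MJ/h

liquid 55.5→145 °C: 157.52 kJ/kg
vaporisation at 145 °C: 357 kJ/kg
Δh = 157.52 + 357 = 514.52 kJ/kg
Q = ṁ·Δh = 1.996 kg/s × 514.52 kJ/kg = 1027 kJ/s
|Q| = 1027 kW = 3697.1 MJ/h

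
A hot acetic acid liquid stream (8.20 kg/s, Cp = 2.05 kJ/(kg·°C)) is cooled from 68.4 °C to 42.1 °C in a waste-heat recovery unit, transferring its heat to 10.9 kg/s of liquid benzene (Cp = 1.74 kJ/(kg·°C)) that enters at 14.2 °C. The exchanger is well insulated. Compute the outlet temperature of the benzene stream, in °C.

Heat released by hot stream: Q = 8.20 × 2.05 × (68.4 − 42.1) = 442.1 kJ/s
Energy balance on cold side (adiabatic exchanger): Q = ṁ_c·Cp_c·(T_c,out − T_c,in)
T_c,out = 14.2 + 442.1/(10.9 × 1.74) = 37.51 °C

T_c,out = 37.5 °C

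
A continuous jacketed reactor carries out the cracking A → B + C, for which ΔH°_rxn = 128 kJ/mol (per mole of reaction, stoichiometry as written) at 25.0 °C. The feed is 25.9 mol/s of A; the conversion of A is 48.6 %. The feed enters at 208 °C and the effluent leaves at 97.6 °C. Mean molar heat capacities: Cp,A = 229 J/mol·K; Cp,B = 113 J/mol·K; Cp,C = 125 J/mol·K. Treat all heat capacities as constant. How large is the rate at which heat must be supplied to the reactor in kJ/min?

Q_in = 57900 kJ/min

Extent of reaction ξ = 0.486 × 25.9 = 12.587 mol/s
Reaction term: ξ·ΔH°_rxn = 12.587 × 128 = 1611.2 kJ/s
Sensible, feed 208→25 °C: -1085.4 kJ/s
Outlet flows (mol/s): A 13.313, B 12.587, C 12.587
Sensible, products 25→97.6 °C: 438.82 kJ/s
Q = ΔH = 964.62 kJ/s = 964.62 kW
Heat supplied = 57877 kJ/min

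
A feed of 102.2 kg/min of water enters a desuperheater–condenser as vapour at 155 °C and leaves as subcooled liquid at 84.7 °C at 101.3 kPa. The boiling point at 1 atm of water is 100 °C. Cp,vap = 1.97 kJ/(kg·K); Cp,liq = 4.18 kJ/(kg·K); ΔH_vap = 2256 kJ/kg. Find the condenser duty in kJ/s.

Q_c = 4140 kJ/s

vapour 155→100 °C: -108.35 kJ/kg
condensation at 100 °C: -2256 kJ/kg
liquid 100→84.7 °C: -63.954 kJ/kg
Δh = -108.35 + -2256 + -63.954 = -2428.3 kJ/kg
Q = ṁ·Δh = 102.2 kg/min × -2428.3 kJ/kg = -248170 kJ/min
|Q| = 4136.2 kW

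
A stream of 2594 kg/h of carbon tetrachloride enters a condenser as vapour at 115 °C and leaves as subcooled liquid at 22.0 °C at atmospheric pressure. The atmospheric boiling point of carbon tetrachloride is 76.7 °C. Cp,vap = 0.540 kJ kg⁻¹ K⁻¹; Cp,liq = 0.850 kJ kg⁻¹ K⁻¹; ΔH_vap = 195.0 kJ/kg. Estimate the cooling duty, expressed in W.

Q_c = 189000 W

vapour 115→76.7 °C: -20.682 kJ/kg
condensation at 76.7 °C: -195 kJ/kg
liquid 76.7→22.0 °C: -46.495 kJ/kg
Δh = -20.682 + -195 + -46.495 = -262.18 kJ/kg
Q = ṁ·Δh = 2594 kg/h × -262.18 kJ/kg = -680090 kJ/h
|Q| = 188.91 kW = 188910 W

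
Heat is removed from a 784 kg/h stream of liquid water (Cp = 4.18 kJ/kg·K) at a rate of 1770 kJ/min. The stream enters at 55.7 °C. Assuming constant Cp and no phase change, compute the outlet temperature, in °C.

Q = 1770 kJ/min = 106200 kJ/h
ΔT = Q/(ṁ·Cp) = 106200/(784×4.18) = 32.407 K
T_out = 55.7 − 32.407 = 23.293 °C

T_out = 23.3 °C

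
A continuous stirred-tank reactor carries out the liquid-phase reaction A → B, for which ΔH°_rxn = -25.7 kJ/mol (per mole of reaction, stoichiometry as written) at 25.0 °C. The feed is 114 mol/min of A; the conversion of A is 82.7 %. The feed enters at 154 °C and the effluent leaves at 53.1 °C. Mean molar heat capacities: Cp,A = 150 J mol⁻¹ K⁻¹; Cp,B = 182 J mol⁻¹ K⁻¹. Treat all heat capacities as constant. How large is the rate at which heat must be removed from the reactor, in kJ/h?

Extent of reaction ξ = 0.827 × 114 = 94.278 mol/min
Reaction term: ξ·ΔH°_rxn = 94.278 × -25.7 = -2422.9 kJ/min
Sensible, feed 154→25 °C: -2205.9 kJ/min
Outlet flows (mol/min): A 19.722, B 94.278
Sensible, products 25→53.1 °C: 565.28 kJ/min
Q = ΔH = -4063.6 kJ/min = -67.726 kW
Heat removed = 243810 kJ/h

Q_out = 244000 kJ/h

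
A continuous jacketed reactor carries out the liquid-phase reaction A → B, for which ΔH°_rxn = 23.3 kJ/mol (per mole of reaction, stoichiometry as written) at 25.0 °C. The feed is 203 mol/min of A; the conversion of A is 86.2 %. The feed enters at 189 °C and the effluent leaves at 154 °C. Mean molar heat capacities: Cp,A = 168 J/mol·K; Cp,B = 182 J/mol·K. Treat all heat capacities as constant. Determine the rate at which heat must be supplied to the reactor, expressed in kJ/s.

Extent of reaction ξ = 0.862 × 203 = 174.99 mol/min
Reaction term: ξ·ΔH°_rxn = 174.99 × 23.3 = 4077.2 kJ/min
Sensible, feed 189→25 °C: -5593.1 kJ/min
Outlet flows (mol/min): A 28.014, B 174.99
Sensible, products 25→154 °C: 4715.4 kJ/min
Q = ΔH = 3199.6 kJ/min = 53.326 kW
Heat supplied = 53.326 kJ/s

Q_in = 53.3 kJ/s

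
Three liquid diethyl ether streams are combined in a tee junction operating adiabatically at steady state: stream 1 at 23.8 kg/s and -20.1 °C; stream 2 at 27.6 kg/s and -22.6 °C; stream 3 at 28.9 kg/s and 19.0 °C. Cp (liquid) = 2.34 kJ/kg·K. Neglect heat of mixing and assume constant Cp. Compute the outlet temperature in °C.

Adiabatic, steady state ⇒ Σ ṁᵢCp,ᵢ(T_out − Tᵢ) = 0
Σ ṁᵢCp,ᵢTᵢ = 23.8×2.34×-20.1 + 27.6×2.34×-22.6 + 28.9×2.34×19.0 = -1294.1
Σ ṁᵢCp,ᵢ = 23.8×2.34 + 27.6×2.34 + 28.9×2.34 = 187.9
T_out = -1294.1 / 187.9 = -6.8872 °C

T_out = -6.89 °C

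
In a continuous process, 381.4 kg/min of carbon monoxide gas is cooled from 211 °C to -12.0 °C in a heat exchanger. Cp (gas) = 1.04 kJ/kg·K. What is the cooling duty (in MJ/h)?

Q = ṁ·Cp·ΔT = 381.4 × 1.04 × (-12.0 − 211) = -88454 kJ/min
Converting: 88454 / 60 s = 1474.2 kW
Cooling duty = 5307.3 MJ/h

Q_c = 5310 MJ/h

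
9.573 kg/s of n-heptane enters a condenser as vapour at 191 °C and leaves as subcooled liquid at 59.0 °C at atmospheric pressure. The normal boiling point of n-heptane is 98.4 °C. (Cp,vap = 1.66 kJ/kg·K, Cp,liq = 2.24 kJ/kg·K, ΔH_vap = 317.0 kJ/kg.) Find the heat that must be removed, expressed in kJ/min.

Q_c = 321000 kJ/min

vapour 191→98.4 °C: -153.72 kJ/kg
condensation at 98.4 °C: -317 kJ/kg
liquid 98.4→59.0 °C: -88.256 kJ/kg
Δh = -153.72 + -317 + -88.256 = -558.97 kJ/kg
Q = ṁ·Δh = 9.573 kg/s × -558.97 kJ/kg = -5351 kJ/s
|Q| = 5351 kW = 321060 kJ/min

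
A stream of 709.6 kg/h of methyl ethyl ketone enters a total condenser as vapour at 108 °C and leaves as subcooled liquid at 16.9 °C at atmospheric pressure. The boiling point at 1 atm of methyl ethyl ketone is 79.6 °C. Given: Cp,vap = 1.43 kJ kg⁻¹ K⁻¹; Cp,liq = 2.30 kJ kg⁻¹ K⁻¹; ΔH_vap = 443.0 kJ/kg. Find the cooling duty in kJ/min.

vapour 108→79.6 °C: -40.612 kJ/kg
condensation at 79.6 °C: -443 kJ/kg
liquid 79.6→16.9 °C: -144.21 kJ/kg
Δh = -40.612 + -443 + -144.21 = -627.82 kJ/kg
Q = ṁ·Δh = 709.6 kg/h × -627.82 kJ/kg = -445500 kJ/h
|Q| = 123.75 kW = 7425 kJ/min

Q_c = 7430 kJ/min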